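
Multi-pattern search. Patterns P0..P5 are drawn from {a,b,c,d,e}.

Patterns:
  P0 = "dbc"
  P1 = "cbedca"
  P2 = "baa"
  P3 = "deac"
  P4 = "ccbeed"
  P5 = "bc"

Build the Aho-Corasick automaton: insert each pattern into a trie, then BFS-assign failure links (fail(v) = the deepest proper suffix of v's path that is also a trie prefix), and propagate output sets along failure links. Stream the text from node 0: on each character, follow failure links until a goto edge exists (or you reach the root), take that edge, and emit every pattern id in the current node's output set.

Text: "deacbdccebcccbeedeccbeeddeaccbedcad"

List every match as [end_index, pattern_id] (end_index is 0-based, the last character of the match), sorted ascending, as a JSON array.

Construct AC machine:
Trie (insert patterns):
  0='ε' goto b→10 c→4 d→1
  1='d' goto b→2 e→13
  2='db' goto c→3
  3='dbc' goto ·  ←P0
  4='c' goto b→5 c→16
  5='cb' goto e→6
  6='cbe' goto d→7
  7='cbed' goto c→8
  8='cbedc' goto a→9
  9='cbedca' goto ·  ←P1
  10='b' goto a→11 c→21
  11='ba' goto a→12
  12='baa' goto ·  ←P2
  13='de' goto a→14
  14='dea' goto c→15
  15='deac' goto ·  ←P3
  16='cc' goto b→17
  17='ccb' goto e→18
  18='ccbe' goto e→19
  19='ccbee' goto d→20
  20='ccbeed' goto ·  ←P4
  21='bc' goto ·  ←P5

Failure links (BFS by depth):
  fail(1) 'd': from fail(0)=0 chase 'd': 0 ⇒ 0;  out=∅∪out(0)=∅
  fail(4) 'c': from fail(0)=0 chase 'c': 0 ⇒ 0;  out=∅∪out(0)=∅
  fail(10) 'b': from fail(0)=0 chase 'b': 0 ⇒ 0;  out=∅∪out(0)=∅
  fail(2) 'db': from fail(1)=0 chase 'b': 0 ⇒ 10;  out=∅∪out(10)=∅
  fail(5) 'cb': from fail(4)=0 chase 'b': 0 ⇒ 10;  out=∅∪out(10)=∅
  fail(11) 'ba': from fail(10)=0 chase 'a': 0 ⇒ 0;  out=∅∪out(0)=∅
  fail(13) 'de': from fail(1)=0 chase 'e': 0 ⇒ 0;  out=∅∪out(0)=∅
  fail(16) 'cc': from fail(4)=0 chase 'c': 0 ⇒ 4;  out=∅∪out(4)=∅
  fail(21) 'bc': from fail(10)=0 chase 'c': 0 ⇒ 4;  out={5}∪out(4)={5}
  fail(3) 'dbc': from fail(2)=10 chase 'c': 10 ⇒ 21;  out={0}∪out(21)={0,5}
  fail(6) 'cbe': from fail(5)=10 chase 'e': 10→0 ⇒ 0;  out=∅∪out(0)=∅
  fail(12) 'baa': from fail(11)=0 chase 'a': 0 ⇒ 0;  out={2}∪out(0)={2}
  fail(14) 'dea': from fail(13)=0 chase 'a': 0 ⇒ 0;  out=∅∪out(0)=∅
  fail(17) 'ccb': from fail(16)=4 chase 'b': 4 ⇒ 5;  out=∅∪out(5)=∅
  fail(7) 'cbed': from fail(6)=0 chase 'd': 0 ⇒ 1;  out=∅∪out(1)=∅
  fail(15) 'deac': from fail(14)=0 chase 'c': 0 ⇒ 4;  out={3}∪out(4)={3}
  fail(18) 'ccbe': from fail(17)=5 chase 'e': 5 ⇒ 6;  out=∅∪out(6)=∅
  fail(8) 'cbedc': from fail(7)=1 chase 'c': 1→0 ⇒ 4;  out=∅∪out(4)=∅
  fail(19) 'ccbee': from fail(18)=6 chase 'e': 6→0 ⇒ 0;  out=∅∪out(0)=∅
  fail(9) 'cbedca': from fail(8)=4 chase 'a': 4→0 ⇒ 0;  out={1}∪out(0)={1}
  fail(20) 'ccbeed': from fail(19)=0 chase 'd': 0 ⇒ 1;  out={4}∪out(1)={4}

Scan:
[0] read 'd'  n0⇒n1
[1] read 'e'  n1⇒n13
[2] read 'a'  n13⇒n14
[3] read 'c'  n14⇒n15  emit P3@[0:3]
[4] read 'b'  n15⇒n5 (via fail)
[5] read 'd'  n5⇒n1 (via fail)
[6] read 'c'  n1⇒n4 (via fail)
[7] read 'c'  n4⇒n16
[8] read 'e'  n16⇒n0 (via fail)
[9] read 'b'  n0⇒n10
[10] read 'c'  n10⇒n21  emit P5@[9:10]
[11] read 'c'  n21⇒n16 (via fail)
[12] read 'c'  n16⇒n16 (via fail)
[13] read 'b'  n16⇒n17
[14] read 'e'  n17⇒n18
[15] read 'e'  n18⇒n19
[16] read 'd'  n19⇒n20  emit P4@[11:16]
[17] read 'e'  n20⇒n13 (via fail)
[18] read 'c'  n13⇒n4 (via fail)
[19] read 'c'  n4⇒n16
[20] read 'b'  n16⇒n17
[21] read 'e'  n17⇒n18
[22] read 'e'  n18⇒n19
[23] read 'd'  n19⇒n20  emit P4@[18:23]
[24] read 'd'  n20⇒n1 (via fail)
[25] read 'e'  n1⇒n13
[26] read 'a'  n13⇒n14
[27] read 'c'  n14⇒n15  emit P3@[24:27]
[28] read 'c'  n15⇒n16 (via fail)
[29] read 'b'  n16⇒n17
[30] read 'e'  n17⇒n18
[31] read 'd'  n18⇒n7 (via fail)
[32] read 'c'  n7⇒n8
[33] read 'a'  n8⇒n9  emit P1@[28:33]
[34] read 'd'  n9⇒n1 (via fail)

All matches (sorted): [[3,3],[10,5],[16,4],[23,4],[27,3],[33,1]]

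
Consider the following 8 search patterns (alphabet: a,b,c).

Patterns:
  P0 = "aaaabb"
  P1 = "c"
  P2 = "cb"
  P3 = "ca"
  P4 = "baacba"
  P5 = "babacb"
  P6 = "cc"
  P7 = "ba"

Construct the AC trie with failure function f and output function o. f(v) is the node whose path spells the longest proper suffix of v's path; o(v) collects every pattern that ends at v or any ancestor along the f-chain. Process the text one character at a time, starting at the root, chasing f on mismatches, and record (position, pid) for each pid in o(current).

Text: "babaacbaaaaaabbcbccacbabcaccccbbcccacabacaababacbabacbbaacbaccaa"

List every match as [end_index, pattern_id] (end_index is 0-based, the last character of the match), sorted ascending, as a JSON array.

Construct AC machine:
Trie nodes:
  0='ε' goto a→1 b→10 c→7
  1='a' goto a→2
  2='aa' goto a→3
  3='aaa' goto a→4
  4='aaaa' goto b→5
  5='aaaab' goto b→6
  6='aaaabb' goto ·  ←P0
  7='c' goto a→9 b→8 c→20  ←P1
  8='cb' goto ·  ←P2
  9='ca' goto ·  ←P3
  10='b' goto a→11
  11='ba' goto a→12 b→16  ←P7
  12='baa' goto c→13
  13='baac' goto b→14
  14='baacb' goto a→15
  15='baacba' goto ·  ←P4
  16='bab' goto a→17
  17='baba' goto c→18
  18='babac' goto b→19
  19='babacb' goto ·  ←P5
  20='cc' goto ·  ←P6

BFS fail/out derivation:
  fail(1) 'a': from fail(0)=0 chase 'a': 0 ⇒ 0;  out=∅∪out(0)=∅
  fail(7) 'c': from fail(0)=0 chase 'c': 0 ⇒ 0;  out={1}∪out(0)={1}
  fail(10) 'b': from fail(0)=0 chase 'b': 0 ⇒ 0;  out=∅∪out(0)=∅
  fail(2) 'aa': from fail(1)=0 chase 'a': 0 ⇒ 1;  out=∅∪out(1)=∅
  fail(8) 'cb': from fail(7)=0 chase 'b': 0 ⇒ 10;  out={2}∪out(10)={2}
  fail(9) 'ca': from fail(7)=0 chase 'a': 0 ⇒ 1;  out={3}∪out(1)={3}
  fail(11) 'ba': from fail(10)=0 chase 'a': 0 ⇒ 1;  out={7}∪out(1)={7}
  fail(20) 'cc': from fail(7)=0 chase 'c': 0 ⇒ 7;  out={6}∪out(7)={1,6}
  fail(3) 'aaa': from fail(2)=1 chase 'a': 1 ⇒ 2;  out=∅∪out(2)=∅
  fail(12) 'baa': from fail(11)=1 chase 'a': 1 ⇒ 2;  out=∅∪out(2)=∅
  fail(16) 'bab': from fail(11)=1 chase 'b': 1→0 ⇒ 10;  out=∅∪out(10)=∅
  fail(4) 'aaaa': from fail(3)=2 chase 'a': 2 ⇒ 3;  out=∅∪out(3)=∅
  fail(13) 'baac': from fail(12)=2 chase 'c': 2→1→0 ⇒ 7;  out=∅∪out(7)={1}
  fail(17) 'baba': from fail(16)=10 chase 'a': 10 ⇒ 11;  out=∅∪out(11)={7}
  fail(5) 'aaaab': from fail(4)=3 chase 'b': 3→2→1→0 ⇒ 10;  out=∅∪out(10)=∅
  fail(14) 'baacb': from fail(13)=7 chase 'b': 7 ⇒ 8;  out=∅∪out(8)={2}
  fail(18) 'babac': from fail(17)=11 chase 'c': 11→1→0 ⇒ 7;  out=∅∪out(7)={1}
  fail(6) 'aaaabb': from fail(5)=10 chase 'b': 10→0 ⇒ 10;  out={0}∪out(10)={0}
  fail(15) 'baacba': from fail(14)=8 chase 'a': 8→10 ⇒ 11;  out={4}∪out(11)={4,7}
  fail(19) 'babacb': from fail(18)=7 chase 'b': 7 ⇒ 8;  out={5}∪out(8)={2,5}

Run:
pos 0 'b': at 10
pos 1 'a': at 11  → match P7@[0:1]
pos 2 'b': at 16
pos 3 'a': at 17  → match P7@[2:3]
pos 4 'a': at 12 (fail-walked)
pos 5 'c': at 13  → match P1@[5:5]
pos 6 'b': at 14  → match P2@[5:6]
pos 7 'a': at 15  → match P4@[2:7],P7@[6:7]
pos 8 'a': at 12 (fail-walked)
pos 9 'a': at 3 (fail-walked)
pos 10 'a': at 4
pos 11 'a': at 4 (fail-walked)
pos 12 'a': at 4 (fail-walked)
pos 13 'b': at 5
pos 14 'b': at 6  → match P0@[9:14]
pos 15 'c': at 7 (fail-walked)  → match P1@[15:15]
pos 16 'b': at 8  → match P2@[15:16]
pos 17 'c': at 7 (fail-walked)  → match P1@[17:17]
pos 18 'c': at 20  → match P1@[18:18],P6@[17:18]
pos 19 'a': at 9 (fail-walked)  → match P3@[18:19]
pos 20 'c': at 7 (fail-walked)  → match P1@[20:20]
pos 21 'b': at 8  → match P2@[20:21]
pos 22 'a': at 11 (fail-walked)  → match P7@[21:22]
pos 23 'b': at 16
pos 24 'c': at 7 (fail-walked)  → match P1@[24:24]
pos 25 'a': at 9  → match P3@[24:25]
pos 26 'c': at 7 (fail-walked)  → match P1@[26:26]
pos 27 'c': at 20  → match P1@[27:27],P6@[26:27]
pos 28 'c': at 20 (fail-walked)  → match P1@[28:28],P6@[27:28]
pos 29 'c': at 20 (fail-walked)  → match P1@[29:29],P6@[28:29]
pos 30 'b': at 8 (fail-walked)  → match P2@[29:30]
pos 31 'b': at 10 (fail-walked)
pos 32 'c': at 7 (fail-walked)  → match P1@[32:32]
pos 33 'c': at 20  → match P1@[33:33],P6@[32:33]
pos 34 'c': at 20 (fail-walked)  → match P1@[34:34],P6@[33:34]
pos 35 'a': at 9 (fail-walked)  → match P3@[34:35]
pos 36 'c': at 7 (fail-walked)  → match P1@[36:36]
pos 37 'a': at 9  → match P3@[36:37]
pos 38 'b': at 10 (fail-walked)
pos 39 'a': at 11  → match P7@[38:39]
pos 40 'c': at 7 (fail-walked)  → match P1@[40:40]
pos 41 'a': at 9  → match P3@[40:41]
pos 42 'a': at 2 (fail-walked)
pos 43 'b': at 10 (fail-walked)
pos 44 'a': at 11  → match P7@[43:44]
pos 45 'b': at 16
pos 46 'a': at 17  → match P7@[45:46]
pos 47 'c': at 18  → match P1@[47:47]
pos 48 'b': at 19  → match P2@[47:48],P5@[43:48]
pos 49 'a': at 11 (fail-walked)  → match P7@[48:49]
pos 50 'b': at 16
pos 51 'a': at 17  → match P7@[50:51]
pos 52 'c': at 18  → match P1@[52:52]
pos 53 'b': at 19  → match P2@[52:53],P5@[48:53]
pos 54 'b': at 10 (fail-walked)
pos 55 'a': at 11  → match P7@[54:55]
pos 56 'a': at 12
pos 57 'c': at 13  → match P1@[57:57]
pos 58 'b': at 14  → match P2@[57:58]
pos 59 'a': at 15  → match P4@[54:59],P7@[58:59]
pos 60 'c': at 7 (fail-walked)  → match P1@[60:60]
pos 61 'c': at 20  → match P1@[61:61],P6@[60:61]
pos 62 'a': at 9 (fail-walked)  → match P3@[61:62]
pos 63 'a': at 2 (fail-walked)

All matches (sorted): [[1,7],[3,7],[5,1],[6,2],[7,4],[7,7],[14,0],[15,1],[16,2],[17,1],[18,1],[18,6],[19,3],[20,1],[21,2],[22,7],[24,1],[25,3],[26,1],[27,1],[27,6],[28,1],[28,6],[29,1],[29,6],[30,2],[32,1],[33,1],[33,6],[34,1],[34,6],[35,3],[36,1],[37,3],[39,7],[40,1],[41,3],[44,7],[46,7],[47,1],[48,2],[48,5],[49,7],[51,7],[52,1],[53,2],[53,5],[55,7],[57,1],[58,2],[59,4],[59,7],[60,1],[61,1],[61,6],[62,3]]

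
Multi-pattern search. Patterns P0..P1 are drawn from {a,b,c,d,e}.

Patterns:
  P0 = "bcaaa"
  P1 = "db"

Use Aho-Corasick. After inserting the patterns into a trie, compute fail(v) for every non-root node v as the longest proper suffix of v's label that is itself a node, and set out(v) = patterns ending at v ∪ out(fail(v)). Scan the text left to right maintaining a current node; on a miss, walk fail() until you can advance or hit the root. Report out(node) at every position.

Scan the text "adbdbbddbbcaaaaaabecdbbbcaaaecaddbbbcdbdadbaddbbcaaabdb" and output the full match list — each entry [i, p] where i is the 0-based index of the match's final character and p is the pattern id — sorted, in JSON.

Construct AC machine:
Trie nodes:
  0='ε' goto b→1 d→6
  1='b' goto c→2
  2='bc' goto a→3
  3='bca' goto a→4
  4='bcaa' goto a→5
  5='bcaaa' goto ·  ←P0
  6='d' goto b→7
  7='db' goto ·  ←P1

Failure links (BFS by depth):
  fail(1) 'b': from fail(0)=0 chase 'b': 0 ⇒ 0;  out=∅∪out(0)=∅
  fail(6) 'd': from fail(0)=0 chase 'd': 0 ⇒ 0;  out=∅∪out(0)=∅
  fail(2) 'bc': from fail(1)=0 chase 'c': 0 ⇒ 0;  out=∅∪out(0)=∅
  fail(7) 'db': from fail(6)=0 chase 'b': 0 ⇒ 1;  out={1}∪out(1)={1}
  fail(3) 'bca': from fail(2)=0 chase 'a': 0 ⇒ 0;  out=∅∪out(0)=∅
  fail(4) 'bcaa': from fail(3)=0 chase 'a': 0 ⇒ 0;  out=∅∪out(0)=∅
  fail(5) 'bcaaa': from fail(4)=0 chase 'a': 0 ⇒ 0;  out={0}∪out(0)={0}

Run:
[0] read 'a'  n0⇒n0
[1] read 'd'  n0⇒n6
[2] read 'b'  n6⇒n7  emit P1@[1:2]
[3] read 'd'  n7⇒n6 (via fail)
[4] read 'b'  n6⇒n7  emit P1@[3:4]
[5] read 'b'  n7⇒n1 (via fail)
[6] read 'd'  n1⇒n6 (via fail)
[7] read 'd'  n6⇒n6 (via fail)
[8] read 'b'  n6⇒n7  emit P1@[7:8]
[9] read 'b'  n7⇒n1 (via fail)
[10] read 'c'  n1⇒n2
[11] read 'a'  n2⇒n3
[12] read 'a'  n3⇒n4
[13] read 'a'  n4⇒n5  emit P0@[9:13]
[14] read 'a'  n5⇒n0 (via fail)
[15] read 'a'  n0⇒n0
[16] read 'a'  n0⇒n0
[17] read 'b'  n0⇒n1
[18] read 'e'  n1⇒n0 (via fail)
[19] read 'c'  n0⇒n0
[20] read 'd'  n0⇒n6
[21] read 'b'  n6⇒n7  emit P1@[20:21]
[22] read 'b'  n7⇒n1 (via fail)
[23] read 'b'  n1⇒n1 (via fail)
[24] read 'c'  n1⇒n2
[25] read 'a'  n2⇒n3
[26] read 'a'  n3⇒n4
[27] read 'a'  n4⇒n5  emit P0@[23:27]
[28] read 'e'  n5⇒n0 (via fail)
[29] read 'c'  n0⇒n0
[30] read 'a'  n0⇒n0
[31] read 'd'  n0⇒n6
[32] read 'd'  n6⇒n6 (via fail)
[33] read 'b'  n6⇒n7  emit P1@[32:33]
[34] read 'b'  n7⇒n1 (via fail)
[35] read 'b'  n1⇒n1 (via fail)
[36] read 'c'  n1⇒n2
[37] read 'd'  n2⇒n6 (via fail)
[38] read 'b'  n6⇒n7  emit P1@[37:38]
[39] read 'd'  n7⇒n6 (via fail)
[40] read 'a'  n6⇒n0 (via fail)
[41] read 'd'  n0⇒n6
[42] read 'b'  n6⇒n7  emit P1@[41:42]
[43] read 'a'  n7⇒n0 (via fail)
[44] read 'd'  n0⇒n6
[45] read 'd'  n6⇒n6 (via fail)
[46] read 'b'  n6⇒n7  emit P1@[45:46]
[47] read 'b'  n7⇒n1 (via fail)
[48] read 'c'  n1⇒n2
[49] read 'a'  n2⇒n3
[50] read 'a'  n3⇒n4
[51] read 'a'  n4⇒n5  emit P0@[47:51]
[52] read 'b'  n5⇒n1 (via fail)
[53] read 'd'  n1⇒n6 (via fail)
[54] read 'b'  n6⇒n7  emit P1@[53:54]

All matches (sorted): [[2,1],[4,1],[8,1],[13,0],[21,1],[27,0],[33,1],[38,1],[42,1],[46,1],[51,0],[54,1]]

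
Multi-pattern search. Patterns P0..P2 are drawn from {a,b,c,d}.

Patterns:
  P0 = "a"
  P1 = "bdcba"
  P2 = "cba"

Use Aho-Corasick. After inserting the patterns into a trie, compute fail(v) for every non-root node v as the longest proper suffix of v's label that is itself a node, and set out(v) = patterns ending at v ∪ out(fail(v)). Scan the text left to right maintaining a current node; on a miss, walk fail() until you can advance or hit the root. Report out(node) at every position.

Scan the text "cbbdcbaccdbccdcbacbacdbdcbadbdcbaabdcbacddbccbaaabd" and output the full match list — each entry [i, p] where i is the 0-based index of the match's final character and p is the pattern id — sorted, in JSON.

Build:
Trie (insert patterns):
  0='ε' goto a→1 b→2 c→7
  1='a' goto ·  [P0 ends]
  2='b' goto d→3
  3='bd' goto c→4
  4='bdc' goto b→5
  5='bdcb' goto a→6
  6='bdcba' goto ·  [P1 ends]
  7='c' goto b→8
  8='cb' goto a→9
  9='cba' goto ·  [P2 ends]

Failure links (BFS by depth):
  fail(1) 'a': from fail(0)=0 chase 'a': 0 ⇒ 0;  out={0}∪out(0)={0}
  fail(2) 'b': from fail(0)=0 chase 'b': 0 ⇒ 0;  out=∅∪out(0)=∅
  fail(7) 'c': from fail(0)=0 chase 'c': 0 ⇒ 0;  out=∅∪out(0)=∅
  fail(3) 'bd': from fail(2)=0 chase 'd': 0 ⇒ 0;  out=∅∪out(0)=∅
  fail(8) 'cb': from fail(7)=0 chase 'b': 0 ⇒ 2;  out=∅∪out(2)=∅
  fail(4) 'bdc': from fail(3)=0 chase 'c': 0 ⇒ 7;  out=∅∪out(7)=∅
  fail(9) 'cba': from fail(8)=2 chase 'a': 2→0 ⇒ 1;  out={2}∪out(1)={0,2}
  fail(5) 'bdcb': from fail(4)=7 chase 'b': 7 ⇒ 8;  out=∅∪out(8)=∅
  fail(6) 'bdcba': from fail(5)=8 chase 'a': 8 ⇒ 9;  out={1}∪out(9)={0,1,2}

Scan:
pos 0 'c': at 7
pos 1 'b': at 8
pos 2 'b': at 2 (fail-walked)
pos 3 'd': at 3
pos 4 'c': at 4
pos 5 'b': at 5
pos 6 'a': at 6  ** P0@[6:6],P1@[2:6],P2@[4:6]
pos 7 'c': at 7 (fail-walked)
pos 8 'c': at 7 (fail-walked)
pos 9 'd': at 0 (fail-walked)
pos 10 'b': at 2
pos 11 'c': at 7 (fail-walked)
pos 12 'c': at 7 (fail-walked)
pos 13 'd': at 0 (fail-walked)
pos 14 'c': at 7
pos 15 'b': at 8
pos 16 'a': at 9  ** P0@[16:16],P2@[14:16]
pos 17 'c': at 7 (fail-walked)
pos 18 'b': at 8
pos 19 'a': at 9  ** P0@[19:19],P2@[17:19]
pos 20 'c': at 7 (fail-walked)
pos 21 'd': at 0 (fail-walked)
pos 22 'b': at 2
pos 23 'd': at 3
pos 24 'c': at 4
pos 25 'b': at 5
pos 26 'a': at 6  ** P0@[26:26],P1@[22:26],P2@[24:26]
pos 27 'd': at 0 (fail-walked)
pos 28 'b': at 2
pos 29 'd': at 3
pos 30 'c': at 4
pos 31 'b': at 5
pos 32 'a': at 6  ** P0@[32:32],P1@[28:32],P2@[30:32]
pos 33 'a': at 1 (fail-walked)  ** P0@[33:33]
pos 34 'b': at 2 (fail-walked)
pos 35 'd': at 3
pos 36 'c': at 4
pos 37 'b': at 5
pos 38 'a': at 6  ** P0@[38:38],P1@[34:38],P2@[36:38]
pos 39 'c': at 7 (fail-walked)
pos 40 'd': at 0 (fail-walked)
pos 41 'd': at 0
pos 42 'b': at 2
pos 43 'c': at 7 (fail-walked)
pos 44 'c': at 7 (fail-walked)
pos 45 'b': at 8
pos 46 'a': at 9  ** P0@[46:46],P2@[44:46]
pos 47 'a': at 1 (fail-walked)  ** P0@[47:47]
pos 48 'a': at 1 (fail-walked)  ** P0@[48:48]
pos 49 'b': at 2 (fail-walked)
pos 50 'd': at 3

Matches: [[6,0],[6,1],[6,2],[16,0],[16,2],[19,0],[19,2],[26,0],[26,1],[26,2],[32,0],[32,1],[32,2],[33,0],[38,0],[38,1],[38,2],[46,0],[46,2],[47,0],[48,0]]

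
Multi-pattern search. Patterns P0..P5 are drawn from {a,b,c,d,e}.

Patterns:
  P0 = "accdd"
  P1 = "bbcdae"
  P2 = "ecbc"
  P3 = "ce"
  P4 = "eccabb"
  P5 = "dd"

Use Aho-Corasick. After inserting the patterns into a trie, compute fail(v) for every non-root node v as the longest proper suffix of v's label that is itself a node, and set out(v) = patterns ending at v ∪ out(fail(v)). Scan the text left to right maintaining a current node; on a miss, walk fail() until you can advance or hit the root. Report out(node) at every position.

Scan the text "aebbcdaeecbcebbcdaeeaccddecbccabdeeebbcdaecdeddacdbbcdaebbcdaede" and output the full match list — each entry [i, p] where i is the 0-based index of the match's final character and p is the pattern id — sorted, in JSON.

Build automaton:
Trie (insert patterns):
  n0 'ε': a→1 b→6 c→16 d→22 e→12
  n1 'a': c→2
  n2 'ac': c→3
  n3 'acc': d→4
  n4 'accd': d→5
  n5 'accdd': ·  [P0 ends]
  n6 'b': b→7
  n7 'bb': c→8
  n8 'bbc': d→9
  n9 'bbcd': a→10
  n10 'bbcda': e→11
  n11 'bbcdae': ·  [P1 ends]
  n12 'e': c→13
  n13 'ec': b→14 c→18
  n14 'ecb': c→15
  n15 'ecbc': ·  [P2 ends]
  n16 'c': e→17
  n17 'ce': ·  [P3 ends]
  n18 'ecc': a→19
  n19 'ecca': b→20
  n20 'eccab': b→21
  n21 'eccabb': ·  [P4 ends]
  n22 'd': d→23
  n23 'dd': ·  [P5 ends]

Failure links (BFS by depth):
  n1('a'): parent n0 fail=0; on 'a' 0 → fail=0;  out ∅∪∅=∅
  n6('b'): parent n0 fail=0; on 'b' 0 → fail=0;  out ∅∪∅=∅
  n12('e'): parent n0 fail=0; on 'e' 0 → fail=0;  out ∅∪∅=∅
  n16('c'): parent n0 fail=0; on 'c' 0 → fail=0;  out ∅∪∅=∅
  n22('d'): parent n0 fail=0; on 'd' 0 → fail=0;  out ∅∪∅=∅
  n2('ac'): parent n1 fail=0; on 'c' 0 → fail=16;  out ∅∪∅=∅
  n7('bb'): parent n6 fail=0; on 'b' 0 → fail=6;  out ∅∪∅=∅
  n13('ec'): parent n12 fail=0; on 'c' 0 → fail=16;  out ∅∪∅=∅
  n17('ce'): parent n16 fail=0; on 'e' 0 → fail=12;  out {3}∪∅={3}
  n23('dd'): parent n22 fail=0; on 'd' 0 → fail=22;  out {5}∪∅={5}
  n3('acc'): parent n2 fail=16; on 'c' 16→0 → fail=16;  out ∅∪∅=∅
  n8('bbc'): parent n7 fail=6; on 'c' 6→0 → fail=16;  out ∅∪∅=∅
  n14('ecb'): parent n13 fail=16; on 'b' 16→0 → fail=6;  out ∅∪∅=∅
  n18('ecc'): parent n13 fail=16; on 'c' 16→0 → fail=16;  out ∅∪∅=∅
  n4('accd'): parent n3 fail=16; on 'd' 16→0 → fail=22;  out ∅∪∅=∅
  n9('bbcd'): parent n8 fail=16; on 'd' 16→0 → fail=22;  out ∅∪∅=∅
  n15('ecbc'): parent n14 fail=6; on 'c' 6→0 → fail=16;  out {2}∪∅={2}
  n19('ecca'): parent n18 fail=16; on 'a' 16→0 → fail=1;  out ∅∪∅=∅
  n5('accdd'): parent n4 fail=22; on 'd' 22 → fail=23;  out {0}∪{5}={0,5}
  n10('bbcda'): parent n9 fail=22; on 'a' 22→0 → fail=1;  out ∅∪∅=∅
  n20('eccab'): parent n19 fail=1; on 'b' 1→0 → fail=6;  out ∅∪∅=∅
  n11('bbcdae'): parent n10 fail=1; on 'e' 1→0 → fail=12;  out {1}∪∅={1}
  n21('eccabb'): parent n20 fail=6; on 'b' 6 → fail=7;  out {4}∪∅={4}

Scan:
pos 0 'a': at 1
pos 1 'e': at 12 (fail-walked)
pos 2 'b': at 6 (fail-walked)
pos 3 'b': at 7
pos 4 'c': at 8
pos 5 'd': at 9
pos 6 'a': at 10
pos 7 'e': at 11  emit P1@[2:7]
pos 8 'e': at 12 (fail-walked)
pos 9 'c': at 13
pos 10 'b': at 14
pos 11 'c': at 15  emit P2@[8:11]
pos 12 'e': at 17 (fail-walked)  emit P3@[11:12]
pos 13 'b': at 6 (fail-walked)
pos 14 'b': at 7
pos 15 'c': at 8
pos 16 'd': at 9
pos 17 'a': at 10
pos 18 'e': at 11  emit P1@[13:18]
pos 19 'e': at 12 (fail-walked)
pos 20 'a': at 1 (fail-walked)
pos 21 'c': at 2
pos 22 'c': at 3
pos 23 'd': at 4
pos 24 'd': at 5  emit P0@[20:24],P5@[23:24]
pos 25 'e': at 12 (fail-walked)
pos 26 'c': at 13
pos 27 'b': at 14
pos 28 'c': at 15  emit P2@[25:28]
pos 29 'c': at 16 (fail-walked)
pos 30 'a': at 1 (fail-walked)
pos 31 'b': at 6 (fail-walked)
pos 32 'd': at 22 (fail-walked)
pos 33 'e': at 12 (fail-walked)
pos 34 'e': at 12 (fail-walked)
pos 35 'e': at 12 (fail-walked)
pos 36 'b': at 6 (fail-walked)
pos 37 'b': at 7
pos 38 'c': at 8
pos 39 'd': at 9
pos 40 'a': at 10
pos 41 'e': at 11  emit P1@[36:41]
pos 42 'c': at 13 (fail-walked)
pos 43 'd': at 22 (fail-walked)
pos 44 'e': at 12 (fail-walked)
pos 45 'd': at 22 (fail-walked)
pos 46 'd': at 23  emit P5@[45:46]
pos 47 'a': at 1 (fail-walked)
pos 48 'c': at 2
pos 49 'd': at 22 (fail-walked)
pos 50 'b': at 6 (fail-walked)
pos 51 'b': at 7
pos 52 'c': at 8
pos 53 'd': at 9
pos 54 'a': at 10
pos 55 'e': at 11  emit P1@[50:55]
pos 56 'b': at 6 (fail-walked)
pos 57 'b': at 7
pos 58 'c': at 8
pos 59 'd': at 9
pos 60 'a': at 10
pos 61 'e': at 11  emit P1@[56:61]
pos 62 'd': at 22 (fail-walked)
pos 63 'e': at 12 (fail-walked)

All matches (sorted): [[7,1],[11,2],[12,3],[18,1],[24,0],[24,5],[28,2],[41,1],[46,5],[55,1],[61,1]]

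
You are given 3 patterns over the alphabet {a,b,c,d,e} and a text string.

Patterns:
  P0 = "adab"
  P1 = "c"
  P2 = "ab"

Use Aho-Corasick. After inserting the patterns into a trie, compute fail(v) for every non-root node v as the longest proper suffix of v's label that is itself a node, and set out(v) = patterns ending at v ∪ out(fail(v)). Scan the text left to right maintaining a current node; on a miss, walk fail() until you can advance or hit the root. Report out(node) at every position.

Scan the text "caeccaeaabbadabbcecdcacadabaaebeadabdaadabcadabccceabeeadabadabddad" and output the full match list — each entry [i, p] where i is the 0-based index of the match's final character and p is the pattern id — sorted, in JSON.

Build automaton:
Trie nodes:
  n0 'ε': a→1 c→5
  n1 'a': b→6 d→2
  n2 'ad': a→3
  n3 'ada': b→4
  n4 'adab': ·  ←P0
  n5 'c': ·  ←P1
  n6 'ab': ·  ←P2

Failure links (BFS by depth):
  fail(1) 'a': from fail(0)=0 chase 'a': 0 ⇒ 0;  out=∅∪out(0)=∅
  fail(5) 'c': from fail(0)=0 chase 'c': 0 ⇒ 0;  out={1}∪out(0)={1}
  fail(2) 'ad': from fail(1)=0 chase 'd': 0 ⇒ 0;  out=∅∪out(0)=∅
  fail(6) 'ab': from fail(1)=0 chase 'b': 0 ⇒ 0;  out={2}∪out(0)={2}
  fail(3) 'ada': from fail(2)=0 chase 'a': 0 ⇒ 1;  out=∅∪out(1)=∅
  fail(4) 'adab': from fail(3)=1 chase 'b': 1 ⇒ 6;  out={0}∪out(6)={0,2}

Run:
pos 0 'c': at 5  ** P1@[0:0]
pos 1 'a': at 1 ·f
pos 2 'e': at 0 ·f
pos 3 'c': at 5  ** P1@[3:3]
pos 4 'c': at 5 ·f  ** P1@[4:4]
pos 5 'a': at 1 ·f
pos 6 'e': at 0 ·f
pos 7 'a': at 1
pos 8 'a': at 1 ·f
pos 9 'b': at 6  ** P2@[8:9]
pos 10 'b': at 0 ·f
pos 11 'a': at 1
pos 12 'd': at 2
pos 13 'a': at 3
pos 14 'b': at 4  ** P0@[11:14],P2@[13:14]
pos 15 'b': at 0 ·f
pos 16 'c': at 5  ** P1@[16:16]
pos 17 'e': at 0 ·f
pos 18 'c': at 5  ** P1@[18:18]
pos 19 'd': at 0 ·f
pos 20 'c': at 5  ** P1@[20:20]
pos 21 'a': at 1 ·f
pos 22 'c': at 5 ·f  ** P1@[22:22]
pos 23 'a': at 1 ·f
pos 24 'd': at 2
pos 25 'a': at 3
pos 26 'b': at 4  ** P0@[23:26],P2@[25:26]
pos 27 'a': at 1 ·f
pos 28 'a': at 1 ·f
pos 29 'e': at 0 ·f
pos 30 'b': at 0
pos 31 'e': at 0
pos 32 'a': at 1
pos 33 'd': at 2
pos 34 'a': at 3
pos 35 'b': at 4  ** P0@[32:35],P2@[34:35]
pos 36 'd': at 0 ·f
pos 37 'a': at 1
pos 38 'a': at 1 ·f
pos 39 'd': at 2
pos 40 'a': at 3
pos 41 'b': at 4  ** P0@[38:41],P2@[40:41]
pos 42 'c': at 5 ·f  ** P1@[42:42]
pos 43 'a': at 1 ·f
pos 44 'd': at 2
pos 45 'a': at 3
pos 46 'b': at 4  ** P0@[43:46],P2@[45:46]
pos 47 'c': at 5 ·f  ** P1@[47:47]
pos 48 'c': at 5 ·f  ** P1@[48:48]
pos 49 'c': at 5 ·f  ** P1@[49:49]
pos 50 'e': at 0 ·f
pos 51 'a': at 1
pos 52 'b': at 6  ** P2@[51:52]
pos 53 'e': at 0 ·f
pos 54 'e': at 0
pos 55 'a': at 1
pos 56 'd': at 2
pos 57 'a': at 3
pos 58 'b': at 4  ** P0@[55:58],P2@[57:58]
pos 59 'a': at 1 ·f
pos 60 'd': at 2
pos 61 'a': at 3
pos 62 'b': at 4  ** P0@[59:62],P2@[61:62]
pos 63 'd': at 0 ·f
pos 64 'd': at 0
pos 65 'a': at 1
pos 66 'd': at 2

Result: [[0,1],[3,1],[4,1],[9,2],[14,0],[14,2],[16,1],[18,1],[20,1],[22,1],[26,0],[26,2],[35,0],[35,2],[41,0],[41,2],[42,1],[46,0],[46,2],[47,1],[48,1],[49,1],[52,2],[58,0],[58,2],[62,0],[62,2]]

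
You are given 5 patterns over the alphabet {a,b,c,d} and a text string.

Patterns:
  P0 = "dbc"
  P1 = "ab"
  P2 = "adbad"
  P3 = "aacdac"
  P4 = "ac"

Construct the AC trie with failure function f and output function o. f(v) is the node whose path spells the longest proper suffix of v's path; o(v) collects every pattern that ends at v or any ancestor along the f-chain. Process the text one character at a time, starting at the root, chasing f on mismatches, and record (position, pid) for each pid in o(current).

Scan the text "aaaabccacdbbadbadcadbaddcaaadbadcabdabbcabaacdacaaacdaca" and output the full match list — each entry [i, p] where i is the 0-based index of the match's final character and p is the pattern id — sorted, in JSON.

Build:
Trie (insert patterns):
  n0 'ε': a→4 d→1
  n1 'd': b→2
  n2 'db': c→3
  n3 'dbc': ·  ←P0
  n4 'a': a→10 b→5 c→15 d→6
  n5 'ab': ·  ←P1
  n6 'ad': b→7
  n7 'adb': a→8
  n8 'adba': d→9
  n9 'adbad': ·  ←P2
  n10 'aa': c→11
  n11 'aac': d→12
  n12 'aacd': a→13
  n13 'aacda': c→14
  n14 'aacdac': ·  ←P3
  n15 'ac': ·  ←P4

BFS fail/out derivation:
  n1('d'): parent n0 fail=0; on 'd' 0 → fail=0;  out ∅∪∅=∅
  n4('a'): parent n0 fail=0; on 'a' 0 → fail=0;  out ∅∪∅=∅
  n2('db'): parent n1 fail=0; on 'b' 0 → fail=0;  out ∅∪∅=∅
  n5('ab'): parent n4 fail=0; on 'b' 0 → fail=0;  out {1}∪∅={1}
  n6('ad'): parent n4 fail=0; on 'd' 0 → fail=1;  out ∅∪∅=∅
  n10('aa'): parent n4 fail=0; on 'a' 0 → fail=4;  out ∅∪∅=∅
  n15('ac'): parent n4 fail=0; on 'c' 0 → fail=0;  out {4}∪∅={4}
  n3('dbc'): parent n2 fail=0; on 'c' 0 → fail=0;  out {0}∪∅={0}
  n7('adb'): parent n6 fail=1; on 'b' 1 → fail=2;  out ∅∪∅=∅
  n11('aac'): parent n10 fail=4; on 'c' 4 → fail=15;  out ∅∪{4}={4}
  n8('adba'): parent n7 fail=2; on 'a' 2→0 → fail=4;  out ∅∪∅=∅
  n12('aacd'): parent n11 fail=15; on 'd' 15→0 → fail=1;  out ∅∪∅=∅
  n9('adbad'): parent n8 fail=4; on 'd' 4 → fail=6;  out {2}∪∅={2}
  n13('aacda'): parent n12 fail=1; on 'a' 1→0 → fail=4;  out ∅∪∅=∅
  n14('aacdac'): parent n13 fail=4; on 'c' 4 → fail=15;  out {3}∪{4}={3,4}

Text stream:
[0] read 'a'  n0⇒n4
[1] read 'a'  n4⇒n10
[2] read 'a'  n10⇒n10 (fail-walked)
[3] read 'a'  n10⇒n10 (fail-walked)
[4] read 'b'  n10⇒n5 (fail-walked)  ** P1@[3:4]
[5] read 'c'  n5⇒n0 (fail-walked)
[6] read 'c'  n0⇒n0
[7] read 'a'  n0⇒n4
[8] read 'c'  n4⇒n15  ** P4@[7:8]
[9] read 'd'  n15⇒n1 (fail-walked)
[10] read 'b'  n1⇒n2
[11] read 'b'  n2⇒n0 (fail-walked)
[12] read 'a'  n0⇒n4
[13] read 'd'  n4⇒n6
[14] read 'b'  n6⇒n7
[15] read 'a'  n7⇒n8
[16] read 'd'  n8⇒n9  ** P2@[12:16]
[17] read 'c'  n9⇒n0 (fail-walked)
[18] read 'a'  n0⇒n4
[19] read 'd'  n4⇒n6
[20] read 'b'  n6⇒n7
[21] read 'a'  n7⇒n8
[22] read 'd'  n8⇒n9  ** P2@[18:22]
[23] read 'd'  n9⇒n1 (fail-walked)
[24] read 'c'  n1⇒n0 (fail-walked)
[25] read 'a'  n0⇒n4
[26] read 'a'  n4⇒n10
[27] read 'a'  n10⇒n10 (fail-walked)
[28] read 'd'  n10⇒n6 (fail-walked)
[29] read 'b'  n6⇒n7
[30] read 'a'  n7⇒n8
[31] read 'd'  n8⇒n9  ** P2@[27:31]
[32] read 'c'  n9⇒n0 (fail-walked)
[33] read 'a'  n0⇒n4
[34] read 'b'  n4⇒n5  ** P1@[33:34]
[35] read 'd'  n5⇒n1 (fail-walked)
[36] read 'a'  n1⇒n4 (fail-walked)
[37] read 'b'  n4⇒n5  ** P1@[36:37]
[38] read 'b'  n5⇒n0 (fail-walked)
[39] read 'c'  n0⇒n0
[40] read 'a'  n0⇒n4
[41] read 'b'  n4⇒n5  ** P1@[40:41]
[42] read 'a'  n5⇒n4 (fail-walked)
[43] read 'a'  n4⇒n10
[44] read 'c'  n10⇒n11  ** P4@[43:44]
[45] read 'd'  n11⇒n12
[46] read 'a'  n12⇒n13
[47] read 'c'  n13⇒n14  ** P3@[42:47],P4@[46:47]
[48] read 'a'  n14⇒n4 (fail-walked)
[49] read 'a'  n4⇒n10
[50] read 'a'  n10⇒n10 (fail-walked)
[51] read 'c'  n10⇒n11  ** P4@[50:51]
[52] read 'd'  n11⇒n12
[53] read 'a'  n12⇒n13
[54] read 'c'  n13⇒n14  ** P3@[49:54],P4@[53:54]
[55] read 'a'  n14⇒n4 (fail-walked)

All matches (sorted): [[4,1],[8,4],[16,2],[22,2],[31,2],[34,1],[37,1],[41,1],[44,4],[47,3],[47,4],[51,4],[54,3],[54,4]]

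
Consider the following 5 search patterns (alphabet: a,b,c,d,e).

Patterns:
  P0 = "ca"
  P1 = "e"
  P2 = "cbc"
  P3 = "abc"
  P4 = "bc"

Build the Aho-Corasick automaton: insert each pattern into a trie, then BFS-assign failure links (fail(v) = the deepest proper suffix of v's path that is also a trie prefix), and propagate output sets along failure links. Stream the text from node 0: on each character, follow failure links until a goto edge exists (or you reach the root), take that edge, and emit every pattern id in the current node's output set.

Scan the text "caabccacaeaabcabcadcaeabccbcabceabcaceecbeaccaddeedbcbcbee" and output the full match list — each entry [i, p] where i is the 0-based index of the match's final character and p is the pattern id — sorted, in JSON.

Construct AC machine:
Trie (insert patterns):
  n0 'ε': a→6 b→9 c→1 e→3
  n1 'c': a→2 b→4
  n2 'ca': ·  ←P0
  n3 'e': ·  ←P1
  n4 'cb': c→5
  n5 'cbc': ·  ←P2
  n6 'a': b→7
  n7 'ab': c→8
  n8 'abc': ·  ←P3
  n9 'b': c→10
  n10 'bc': ·  ←P4

Failure links (BFS by depth):
  fail(1) 'c': from fail(0)=0 chase 'c': 0 ⇒ 0;  out=∅∪out(0)=∅
  fail(3) 'e': from fail(0)=0 chase 'e': 0 ⇒ 0;  out={1}∪out(0)={1}
  fail(6) 'a': from fail(0)=0 chase 'a': 0 ⇒ 0;  out=∅∪out(0)=∅
  fail(9) 'b': from fail(0)=0 chase 'b': 0 ⇒ 0;  out=∅∪out(0)=∅
  fail(2) 'ca': from fail(1)=0 chase 'a': 0 ⇒ 6;  out={0}∪out(6)={0}
  fail(4) 'cb': from fail(1)=0 chase 'b': 0 ⇒ 9;  out=∅∪out(9)=∅
  fail(7) 'ab': from fail(6)=0 chase 'b': 0 ⇒ 9;  out=∅∪out(9)=∅
  fail(10) 'bc': from fail(9)=0 chase 'c': 0 ⇒ 1;  out={4}∪out(1)={4}
  fail(5) 'cbc': from fail(4)=9 chase 'c': 9 ⇒ 10;  out={2}∪out(10)={2,4}
  fail(8) 'abc': from fail(7)=9 chase 'c': 9 ⇒ 10;  out={3}∪out(10)={3,4}

Run:
[0] read 'c'  n0⇒n1
[1] read 'a'  n1⇒n2  → match P0@[0:1]
[2] read 'a'  n2⇒n6 (fail-walked)
[3] read 'b'  n6⇒n7
[4] read 'c'  n7⇒n8  → match P3@[2:4],P4@[3:4]
[5] read 'c'  n8⇒n1 (fail-walked)
[6] read 'a'  n1⇒n2  → match P0@[5:6]
[7] read 'c'  n2⇒n1 (fail-walked)
[8] read 'a'  n1⇒n2  → match P0@[7:8]
[9] read 'e'  n2⇒n3 (fail-walked)  → match P1@[9:9]
[10] read 'a'  n3⇒n6 (fail-walked)
[11] read 'a'  n6⇒n6 (fail-walked)
[12] read 'b'  n6⇒n7
[13] read 'c'  n7⇒n8  → match P3@[11:13],P4@[12:13]
[14] read 'a'  n8⇒n2 (fail-walked)  → match P0@[13:14]
[15] read 'b'  n2⇒n7 (fail-walked)
[16] read 'c'  n7⇒n8  → match P3@[14:16],P4@[15:16]
[17] read 'a'  n8⇒n2 (fail-walked)  → match P0@[16:17]
[18] read 'd'  n2⇒n0 (fail-walked)
[19] read 'c'  n0⇒n1
[20] read 'a'  n1⇒n2  → match P0@[19:20]
[21] read 'e'  n2⇒n3 (fail-walked)  → match P1@[21:21]
[22] read 'a'  n3⇒n6 (fail-walked)
[23] read 'b'  n6⇒n7
[24] read 'c'  n7⇒n8  → match P3@[22:24],P4@[23:24]
[25] read 'c'  n8⇒n1 (fail-walked)
[26] read 'b'  n1⇒n4
[27] read 'c'  n4⇒n5  → match P2@[25:27],P4@[26:27]
[28] read 'a'  n5⇒n2 (fail-walked)  → match P0@[27:28]
[29] read 'b'  n2⇒n7 (fail-walked)
[30] read 'c'  n7⇒n8  → match P3@[28:30],P4@[29:30]
[31] read 'e'  n8⇒n3 (fail-walked)  → match P1@[31:31]
[32] read 'a'  n3⇒n6 (fail-walked)
[33] read 'b'  n6⇒n7
[34] read 'c'  n7⇒n8  → match P3@[32:34],P4@[33:34]
[35] read 'a'  n8⇒n2 (fail-walked)  → match P0@[34:35]
[36] read 'c'  n2⇒n1 (fail-walked)
[37] read 'e'  n1⇒n3 (fail-walked)  → match P1@[37:37]
[38] read 'e'  n3⇒n3 (fail-walked)  → match P1@[38:38]
[39] read 'c'  n3⇒n1 (fail-walked)
[40] read 'b'  n1⇒n4
[41] read 'e'  n4⇒n3 (fail-walked)  → match P1@[41:41]
[42] read 'a'  n3⇒n6 (fail-walked)
[43] read 'c'  n6⇒n1 (fail-walked)
[44] read 'c'  n1⇒n1 (fail-walked)
[45] read 'a'  n1⇒n2  → match P0@[44:45]
[46] read 'd'  n2⇒n0 (fail-walked)
[47] read 'd'  n0⇒n0
[48] read 'e'  n0⇒n3  → match P1@[48:48]
[49] read 'e'  n3⇒n3 (fail-walked)  → match P1@[49:49]
[50] read 'd'  n3⇒n0 (fail-walked)
[51] read 'b'  n0⇒n9
[52] read 'c'  n9⇒n10  → match P4@[51:52]
[53] read 'b'  n10⇒n4 (fail-walked)
[54] read 'c'  n4⇒n5  → match P2@[52:54],P4@[53:54]
[55] read 'b'  n5⇒n4 (fail-walked)
[56] read 'e'  n4⇒n3 (fail-walked)  → match P1@[56:56]
[57] read 'e'  n3⇒n3 (fail-walked)  → match P1@[57:57]

All matches (sorted): [[1,0],[4,3],[4,4],[6,0],[8,0],[9,1],[13,3],[13,4],[14,0],[16,3],[16,4],[17,0],[20,0],[21,1],[24,3],[24,4],[27,2],[27,4],[28,0],[30,3],[30,4],[31,1],[34,3],[34,4],[35,0],[37,1],[38,1],[41,1],[45,0],[48,1],[49,1],[52,4],[54,2],[54,4],[56,1],[57,1]]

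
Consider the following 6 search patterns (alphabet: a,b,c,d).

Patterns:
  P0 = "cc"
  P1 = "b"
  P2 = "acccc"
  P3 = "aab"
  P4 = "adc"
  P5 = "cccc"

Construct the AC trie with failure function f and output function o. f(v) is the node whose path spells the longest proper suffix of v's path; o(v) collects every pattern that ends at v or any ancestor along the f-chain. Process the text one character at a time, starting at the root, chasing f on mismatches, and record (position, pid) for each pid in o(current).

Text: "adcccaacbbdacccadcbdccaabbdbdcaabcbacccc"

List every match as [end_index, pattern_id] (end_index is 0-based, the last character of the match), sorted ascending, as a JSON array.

Construct AC machine:
Trie (insert patterns):
  0='ε' goto a→4 b→3 c→1
  1='c' goto c→2
  2='cc' goto c→13  ←P0
  3='b' goto ·  ←P1
  4='a' goto a→9 c→5 d→11
  5='ac' goto c→6
  6='acc' goto c→7
  7='accc' goto c→8
  8='acccc' goto ·  ←P2
  9='aa' goto b→10
  10='aab' goto ·  ←P3
  11='ad' goto c→12
  12='adc' goto ·  ←P4
  13='ccc' goto c→14
  14='cccc' goto ·  ←P5

Failure links (BFS by depth):
  fail(1) 'c': from fail(0)=0 chase 'c': 0 ⇒ 0;  out=∅∪out(0)=∅
  fail(3) 'b': from fail(0)=0 chase 'b': 0 ⇒ 0;  out={1}∪out(0)={1}
  fail(4) 'a': from fail(0)=0 chase 'a': 0 ⇒ 0;  out=∅∪out(0)=∅
  fail(2) 'cc': from fail(1)=0 chase 'c': 0 ⇒ 1;  out={0}∪out(1)={0}
  fail(5) 'ac': from fail(4)=0 chase 'c': 0 ⇒ 1;  out=∅∪out(1)=∅
  fail(9) 'aa': from fail(4)=0 chase 'a': 0 ⇒ 4;  out=∅∪out(4)=∅
  fail(11) 'ad': from fail(4)=0 chase 'd': 0 ⇒ 0;  out=∅∪out(0)=∅
  fail(6) 'acc': from fail(5)=1 chase 'c': 1 ⇒ 2;  out=∅∪out(2)={0}
  fail(10) 'aab': from fail(9)=4 chase 'b': 4→0 ⇒ 3;  out={3}∪out(3)={1,3}
  fail(12) 'adc': from fail(11)=0 chase 'c': 0 ⇒ 1;  out={4}∪out(1)={4}
  fail(13) 'ccc': from fail(2)=1 chase 'c': 1 ⇒ 2;  out=∅∪out(2)={0}
  fail(7) 'accc': from fail(6)=2 chase 'c': 2 ⇒ 13;  out=∅∪out(13)={0}
  fail(14) 'cccc': from fail(13)=2 chase 'c': 2 ⇒ 13;  out={5}∪out(13)={0,5}
  fail(8) 'acccc': from fail(7)=13 chase 'c': 13 ⇒ 14;  out={2}∪out(14)={0,2,5}

Run:
pos 0 'a': at 4
pos 1 'd': at 11
pos 2 'c': at 12  → match P4@[0:2]
pos 3 'c': at 2 ·f  → match P0@[2:3]
pos 4 'c': at 13  → match P0@[3:4]
pos 5 'a': at 4 ·f
pos 6 'a': at 9
pos 7 'c': at 5 ·f
pos 8 'b': at 3 ·f  → match P1@[8:8]
pos 9 'b': at 3 ·f  → match P1@[9:9]
pos 10 'd': at 0 ·f
pos 11 'a': at 4
pos 12 'c': at 5
pos 13 'c': at 6  → match P0@[12:13]
pos 14 'c': at 7  → match P0@[13:14]
pos 15 'a': at 4 ·f
pos 16 'd': at 11
pos 17 'c': at 12  → match P4@[15:17]
pos 18 'b': at 3 ·f  → match P1@[18:18]
pos 19 'd': at 0 ·f
pos 20 'c': at 1
pos 21 'c': at 2  → match P0@[20:21]
pos 22 'a': at 4 ·f
pos 23 'a': at 9
pos 24 'b': at 10  → match P1@[24:24],P3@[22:24]
pos 25 'b': at 3 ·f  → match P1@[25:25]
pos 26 'd': at 0 ·f
pos 27 'b': at 3  → match P1@[27:27]
pos 28 'd': at 0 ·f
pos 29 'c': at 1
pos 30 'a': at 4 ·f
pos 31 'a': at 9
pos 32 'b': at 10  → match P1@[32:32],P3@[30:32]
pos 33 'c': at 1 ·f
pos 34 'b': at 3 ·f  → match P1@[34:34]
pos 35 'a': at 4 ·f
pos 36 'c': at 5
pos 37 'c': at 6  → match P0@[36:37]
pos 38 'c': at 7  → match P0@[37:38]
pos 39 'c': at 8  → match P0@[38:39],P2@[35:39],P5@[36:39]

All matches (sorted): [[2,4],[3,0],[4,0],[8,1],[9,1],[13,0],[14,0],[17,4],[18,1],[21,0],[24,1],[24,3],[25,1],[27,1],[32,1],[32,3],[34,1],[37,0],[38,0],[39,0],[39,2],[39,5]]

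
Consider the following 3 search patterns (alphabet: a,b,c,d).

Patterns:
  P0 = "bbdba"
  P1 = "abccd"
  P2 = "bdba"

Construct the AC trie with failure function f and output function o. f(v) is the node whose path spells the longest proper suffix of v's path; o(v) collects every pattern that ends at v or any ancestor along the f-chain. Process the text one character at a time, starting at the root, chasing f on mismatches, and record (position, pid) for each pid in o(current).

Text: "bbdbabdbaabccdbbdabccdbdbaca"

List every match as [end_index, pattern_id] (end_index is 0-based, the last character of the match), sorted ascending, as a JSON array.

Build:
Trie nodes:
  0='ε' goto a→6 b→1
  1='b' goto b→2 d→11
  2='bb' goto d→3
  3='bbd' goto b→4
  4='bbdb' goto a→5
  5='bbdba' goto ·  ←P0
  6='a' goto b→7
  7='ab' goto c→8
  8='abc' goto c→9
  9='abcc' goto d→10
  10='abccd' goto ·  ←P1
  11='bd' goto b→12
  12='bdb' goto a→13
  13='bdba' goto ·  ←P2

Failure links (BFS by depth):
  n1('b'): parent n0 fail=0; on 'b' 0 → fail=0;  out ∅∪∅=∅
  n6('a'): parent n0 fail=0; on 'a' 0 → fail=0;  out ∅∪∅=∅
  n2('bb'): parent n1 fail=0; on 'b' 0 → fail=1;  out ∅∪∅=∅
  n7('ab'): parent n6 fail=0; on 'b' 0 → fail=1;  out ∅∪∅=∅
  n11('bd'): parent n1 fail=0; on 'd' 0 → fail=0;  out ∅∪∅=∅
  n3('bbd'): parent n2 fail=1; on 'd' 1 → fail=11;  out ∅∪∅=∅
  n8('abc'): parent n7 fail=1; on 'c' 1→0 → fail=0;  out ∅∪∅=∅
  n12('bdb'): parent n11 fail=0; on 'b' 0 → fail=1;  out ∅∪∅=∅
  n4('bbdb'): parent n3 fail=11; on 'b' 11 → fail=12;  out ∅∪∅=∅
  n9('abcc'): parent n8 fail=0; on 'c' 0 → fail=0;  out ∅∪∅=∅
  n13('bdba'): parent n12 fail=1; on 'a' 1→0 → fail=6;  out {2}∪∅={2}
  n5('bbdba'): parent n4 fail=12; on 'a' 12 → fail=13;  out {0}∪{2}={0,2}
  n10('abccd'): parent n9 fail=0; on 'd' 0 → fail=0;  out {1}∪∅={1}

Scan:
[0] read 'b'  n0⇒n1
[1] read 'b'  n1⇒n2
[2] read 'd'  n2⇒n3
[3] read 'b'  n3⇒n4
[4] read 'a'  n4⇒n5  emit P0@[0:4],P2@[1:4]
[5] read 'b'  n5⇒n7 ·f
[6] read 'd'  n7⇒n11 ·f
[7] read 'b'  n11⇒n12
[8] read 'a'  n12⇒n13  emit P2@[5:8]
[9] read 'a'  n13⇒n6 ·f
[10] read 'b'  n6⇒n7
[11] read 'c'  n7⇒n8
[12] read 'c'  n8⇒n9
[13] read 'd'  n9⇒n10  emit P1@[9:13]
[14] read 'b'  n10⇒n1 ·f
[15] read 'b'  n1⇒n2
[16] read 'd'  n2⇒n3
[17] read 'a'  n3⇒n6 ·f
[18] read 'b'  n6⇒n7
[19] read 'c'  n7⇒n8
[20] read 'c'  n8⇒n9
[21] read 'd'  n9⇒n10  emit P1@[17:21]
[22] read 'b'  n10⇒n1 ·f
[23] read 'd'  n1⇒n11
[24] read 'b'  n11⇒n12
[25] read 'a'  n12⇒n13  emit P2@[22:25]
[26] read 'c'  n13⇒n0 ·f
[27] read 'a'  n0⇒n6

Result: [[4,0],[4,2],[8,2],[13,1],[21,1],[25,2]]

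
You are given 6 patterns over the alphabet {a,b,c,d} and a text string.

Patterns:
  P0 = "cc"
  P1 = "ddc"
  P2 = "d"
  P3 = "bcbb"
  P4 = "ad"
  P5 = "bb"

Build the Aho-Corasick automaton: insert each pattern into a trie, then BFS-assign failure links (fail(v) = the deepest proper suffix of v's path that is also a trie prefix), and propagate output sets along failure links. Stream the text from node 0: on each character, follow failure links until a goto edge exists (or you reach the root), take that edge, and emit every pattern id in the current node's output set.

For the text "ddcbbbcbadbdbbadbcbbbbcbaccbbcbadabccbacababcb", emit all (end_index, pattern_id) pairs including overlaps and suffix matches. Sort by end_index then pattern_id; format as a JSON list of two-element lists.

Build:
Trie nodes:
  n0 'ε': a→10 b→6 c→1 d→3
  n1 'c': c→2
  n2 'cc': ·  ←P0
  n3 'd': d→4  ←P2
  n4 'dd': c→5
  n5 'ddc': ·  ←P1
  n6 'b': b→12 c→7
  n7 'bc': b→8
  n8 'bcb': b→9
  n9 'bcbb': ·  ←P3
  n10 'a': d→11
  n11 'ad': ·  ←P4
  n12 'bb': ·  ←P5

BFS fail/out derivation:
  fail(1) 'c': from fail(0)=0 chase 'c': 0 ⇒ 0;  out=∅∪out(0)=∅
  fail(3) 'd': from fail(0)=0 chase 'd': 0 ⇒ 0;  out={2}∪out(0)={2}
  fail(6) 'b': from fail(0)=0 chase 'b': 0 ⇒ 0;  out=∅∪out(0)=∅
  fail(10) 'a': from fail(0)=0 chase 'a': 0 ⇒ 0;  out=∅∪out(0)=∅
  fail(2) 'cc': from fail(1)=0 chase 'c': 0 ⇒ 1;  out={0}∪out(1)={0}
  fail(4) 'dd': from fail(3)=0 chase 'd': 0 ⇒ 3;  out=∅∪out(3)={2}
  fail(7) 'bc': from fail(6)=0 chase 'c': 0 ⇒ 1;  out=∅∪out(1)=∅
  fail(11) 'ad': from fail(10)=0 chase 'd': 0 ⇒ 3;  out={4}∪out(3)={2,4}
  fail(12) 'bb': from fail(6)=0 chase 'b': 0 ⇒ 6;  out={5}∪out(6)={5}
  fail(5) 'ddc': from fail(4)=3 chase 'c': 3→0 ⇒ 1;  out={1}∪out(1)={1}
  fail(8) 'bcb': from fail(7)=1 chase 'b': 1→0 ⇒ 6;  out=∅∪out(6)=∅
  fail(9) 'bcbb': from fail(8)=6 chase 'b': 6 ⇒ 12;  out={3}∪out(12)={3,5}

Scan:
[0] read 'd'  n0⇒n3  ** P2@[0:0]
[1] read 'd'  n3⇒n4  ** P2@[1:1]
[2] read 'c'  n4⇒n5  ** P1@[0:2]
[3] read 'b'  n5⇒n6 (via fail)
[4] read 'b'  n6⇒n12  ** P5@[3:4]
[5] read 'b'  n12⇒n12 (via fail)  ** P5@[4:5]
[6] read 'c'  n12⇒n7 (via fail)
[7] read 'b'  n7⇒n8
[8] read 'a'  n8⇒n10 (via fail)
[9] read 'd'  n10⇒n11  ** P2@[9:9],P4@[8:9]
[10] read 'b'  n11⇒n6 (via fail)
[11] read 'd'  n6⇒n3 (via fail)  ** P2@[11:11]
[12] read 'b'  n3⇒n6 (via fail)
[13] read 'b'  n6⇒n12  ** P5@[12:13]
[14] read 'a'  n12⇒n10 (via fail)
[15] read 'd'  n10⇒n11  ** P2@[15:15],P4@[14:15]
[16] read 'b'  n11⇒n6 (via fail)
[17] read 'c'  n6⇒n7
[18] read 'b'  n7⇒n8
[19] read 'b'  n8⇒n9  ** P3@[16:19],P5@[18:19]
[20] read 'b'  n9⇒n12 (via fail)  ** P5@[19:20]
[21] read 'b'  n12⇒n12 (via fail)  ** P5@[20:21]
[22] read 'c'  n12⇒n7 (via fail)
[23] read 'b'  n7⇒n8
[24] read 'a'  n8⇒n10 (via fail)
[25] read 'c'  n10⇒n1 (via fail)
[26] read 'c'  n1⇒n2  ** P0@[25:26]
[27] read 'b'  n2⇒n6 (via fail)
[28] read 'b'  n6⇒n12  ** P5@[27:28]
[29] read 'c'  n12⇒n7 (via fail)
[30] read 'b'  n7⇒n8
[31] read 'a'  n8⇒n10 (via fail)
[32] read 'd'  n10⇒n11  ** P2@[32:32],P4@[31:32]
[33] read 'a'  n11⇒n10 (via fail)
[34] read 'b'  n10⇒n6 (via fail)
[35] read 'c'  n6⇒n7
[36] read 'c'  n7⇒n2 (via fail)  ** P0@[35:36]
[37] read 'b'  n2⇒n6 (via fail)
[38] read 'a'  n6⇒n10 (via fail)
[39] read 'c'  n10⇒n1 (via fail)
[40] read 'a'  n1⇒n10 (via fail)
[41] read 'b'  n10⇒n6 (via fail)
[42] read 'a'  n6⇒n10 (via fail)
[43] read 'b'  n10⇒n6 (via fail)
[44] read 'c'  n6⇒n7
[45] read 'b'  n7⇒n8

All matches (sorted): [[0,2],[1,2],[2,1],[4,5],[5,5],[9,2],[9,4],[11,2],[13,5],[15,2],[15,4],[19,3],[19,5],[20,5],[21,5],[26,0],[28,5],[32,2],[32,4],[36,0]]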